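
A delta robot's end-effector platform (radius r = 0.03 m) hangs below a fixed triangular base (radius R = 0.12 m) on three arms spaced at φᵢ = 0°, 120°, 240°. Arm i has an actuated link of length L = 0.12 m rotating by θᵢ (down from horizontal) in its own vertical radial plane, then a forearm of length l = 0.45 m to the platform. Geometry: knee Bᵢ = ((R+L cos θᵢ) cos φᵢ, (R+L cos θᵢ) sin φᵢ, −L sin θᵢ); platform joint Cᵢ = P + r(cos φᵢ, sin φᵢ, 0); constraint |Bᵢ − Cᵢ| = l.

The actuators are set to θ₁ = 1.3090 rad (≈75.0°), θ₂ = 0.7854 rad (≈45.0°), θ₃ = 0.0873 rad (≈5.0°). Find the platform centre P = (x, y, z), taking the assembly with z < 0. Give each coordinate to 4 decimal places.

arm 1 at φ=0.0°: (R−r)+L cos θ1 = 0.1211;  S1 = (0.1211, 0.0000, -0.1159)
φ2=120.0°: virtual centre (-0.0874, 0.1514, -0.0849), radius l
arm 3 at φ=240.0°: (R−r)+L cos θ3 = 0.2095;  S3 = (-0.1048, -0.1815, -0.0105)
subtract pairs → two planes through P
linear system: -0.4170x+0.3029y = 0.0097−0.0621z; -0.4517x+-0.3629y = 0.0159−0.2109z
det = 0.2881;  x = -0.0289+0.2999z,  y = -0.0079+0.2078z
quadratic in z: (1.1332)z²+(0.1386)z+(-0.1665)=0, √Δ=0.8797 → z ∈ {-0.4493, 0.3270}; z = -0.4493 (taking z<0)
x = -0.1637, y = -0.1013

(-0.1637, -0.1013, -0.4493)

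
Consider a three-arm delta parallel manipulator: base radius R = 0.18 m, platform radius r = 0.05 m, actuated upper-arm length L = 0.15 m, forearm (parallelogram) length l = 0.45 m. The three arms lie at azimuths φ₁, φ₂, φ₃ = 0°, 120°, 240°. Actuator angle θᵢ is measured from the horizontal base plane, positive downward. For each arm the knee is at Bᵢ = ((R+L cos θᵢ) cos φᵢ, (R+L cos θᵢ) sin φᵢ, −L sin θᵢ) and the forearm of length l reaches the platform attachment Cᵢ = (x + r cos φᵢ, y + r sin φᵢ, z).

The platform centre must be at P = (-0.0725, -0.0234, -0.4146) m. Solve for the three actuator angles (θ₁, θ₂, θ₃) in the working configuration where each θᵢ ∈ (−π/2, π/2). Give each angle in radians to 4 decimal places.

arm 1 (φ=0.0°): x'=-0.0725, y'=-0.0234
  A cos θ + B sin θ = C:  0.2025·cos θ + -0.4146·sin θ = -0.1115
  √(A²+B²)=0.4614;  θ1 = -1.1165+1.8148 ≈ 0.6984
arm 2 (φ=120.0°): x'=0.0160, y'=0.0745
  A=0.1140, B=-0.4146, C=(l²−L²−A²−y'²−z²)/(2L)=-0.0348
  √(A²+B²)=0.4300;  θ2 = -1.3024+1.6518 ≈ 0.3494
φ3=240.0° → target in arm frame (0.0565, -0.0511)
  A cos θ + B sin θ = C:  0.0735·cos θ + -0.4146·sin θ = 0.0003
  γ=atan2(-0.4146,0.0735)=-1.3954;  ψ=arccos(0.0008)=1.5700;  θ3=γ+ψ≈0.1747

θ₁ = 0.6984, θ₂ = 0.3494, θ₃ = 0.1747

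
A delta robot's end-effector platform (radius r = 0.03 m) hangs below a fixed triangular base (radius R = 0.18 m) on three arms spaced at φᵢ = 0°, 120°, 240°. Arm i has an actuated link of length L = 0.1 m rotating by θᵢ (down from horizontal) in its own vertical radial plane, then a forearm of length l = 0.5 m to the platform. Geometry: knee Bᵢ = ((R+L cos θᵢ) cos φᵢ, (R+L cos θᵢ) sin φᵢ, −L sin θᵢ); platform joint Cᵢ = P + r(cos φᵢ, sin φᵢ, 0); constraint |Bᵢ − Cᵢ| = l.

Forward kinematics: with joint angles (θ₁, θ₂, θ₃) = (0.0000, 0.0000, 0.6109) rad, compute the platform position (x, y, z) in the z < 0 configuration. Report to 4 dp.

arm 1 at φ=0.0°: e+L cos θ1 = 0.2500;  centre 1 = (0.2500, 0.0000, 0.0000)
centre 2 = (0.2500·cos120.0°, 0.2500·sin120.0°, 0.0000) = (-0.1250, 0.2165, 0.0000)
arm 3 at φ=240.0°: e+L cos θ3 = 0.2319;  centre 3 = (-0.1160, -0.2008, -0.0574)
eliminate P² terms by subtracting sphere 1 from 2 and 3
plane₁₂: -0.7500x+0.4330y+0.0000z = 0.0000
det = 0.6182;  x = 0.0038+-0.0804z,  y = 0.0066+-0.1392z
into |P−centre ₁|² = l²: 1.0258z² + 0.0377z + -0.1893 = 0;  Δ = 0.7784;  z = -0.4484 or 0.4116 → z<0 root = -0.4484
x = 0.0398, y = 0.0690

(0.0398, 0.0690, -0.4484)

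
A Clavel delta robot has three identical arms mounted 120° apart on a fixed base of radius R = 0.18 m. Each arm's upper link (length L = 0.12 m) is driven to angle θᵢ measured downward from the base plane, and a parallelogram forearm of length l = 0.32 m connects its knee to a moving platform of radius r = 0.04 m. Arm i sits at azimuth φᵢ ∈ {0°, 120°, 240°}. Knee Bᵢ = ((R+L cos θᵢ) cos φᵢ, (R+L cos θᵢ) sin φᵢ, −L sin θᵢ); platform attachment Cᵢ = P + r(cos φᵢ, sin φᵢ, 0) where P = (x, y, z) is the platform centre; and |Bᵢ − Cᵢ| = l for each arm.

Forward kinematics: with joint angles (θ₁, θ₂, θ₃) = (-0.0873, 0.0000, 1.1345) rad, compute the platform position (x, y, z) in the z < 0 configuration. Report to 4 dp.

φ1=0.0°: virtual centre (0.2595, 0.0000, 0.0105), radius l
O2 = (0.2600·cos120.0°, 0.2600·sin120.0°, 0.0000) = (-0.1300, 0.2252, 0.0000)
O3 = (0.1907·cos240.0°, 0.1907·sin240.0°, -0.1088) = (-0.0954, -0.1652, -0.1088)
|O₂|²−|O₁|² = 0.0001;  |O₃|²−|O₁|² = -0.0193
linear system: -0.7791x+0.4503y = 0.0001−-0.0209z; -0.7098x+-0.3303y = -0.0193−-0.2384z
det = 0.5770;  x = 0.0150+-0.1981z,  y = 0.0262+-0.2962z
sphere 1 gives Az²+Bz+C=0 with A=1.1270, B=0.0605, C=-0.0418;  B²−4AC=0.1920;  roots -0.2212, 0.1676;  negative root z = -0.2212
x = 0.0588, y = 0.0917

(0.0588, 0.0917, -0.2212)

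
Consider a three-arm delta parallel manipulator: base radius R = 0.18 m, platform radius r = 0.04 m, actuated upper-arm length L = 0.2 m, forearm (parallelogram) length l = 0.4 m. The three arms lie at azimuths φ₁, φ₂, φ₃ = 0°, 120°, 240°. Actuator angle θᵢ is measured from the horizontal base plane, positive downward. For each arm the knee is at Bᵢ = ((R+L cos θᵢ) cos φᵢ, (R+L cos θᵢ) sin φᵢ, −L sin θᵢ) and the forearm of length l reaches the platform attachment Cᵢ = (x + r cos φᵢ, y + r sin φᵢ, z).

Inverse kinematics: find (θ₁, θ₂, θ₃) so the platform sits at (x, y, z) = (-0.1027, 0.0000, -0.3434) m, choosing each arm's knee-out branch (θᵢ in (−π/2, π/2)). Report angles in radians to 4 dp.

arm 1 (φ=0.0°): x'=-0.1027, y'=0.0000
  A cos θ + B sin θ = C:  0.2427·cos θ + -0.3434·sin θ = -0.1421
  √(A²+B²)=0.4205;  θ1 = -0.9556+1.9154 ≈ 0.9599
arm 2 (φ=120.0°): x'=0.0513, y'=0.0889
  A=0.0887, B=-0.3434, C=(l²−L²−A²−y'²−z²)/(2L)=-0.0342
  θ2 = atan2(B,A) + arccos(C/0.3547) = 0.3493
arm 3 (φ=240.0°): x'=0.0514, y'=-0.0889
  e−x'=0.0886;  (l²−L²−(e−x')²−y'²−z²)/2L = -0.0342
  √(A²+B²)=0.3547;  θ3 = -1.3182+1.6675 ≈ 0.3493

θ₁ = 0.9599, θ₂ = 0.3493, θ₃ = 0.3493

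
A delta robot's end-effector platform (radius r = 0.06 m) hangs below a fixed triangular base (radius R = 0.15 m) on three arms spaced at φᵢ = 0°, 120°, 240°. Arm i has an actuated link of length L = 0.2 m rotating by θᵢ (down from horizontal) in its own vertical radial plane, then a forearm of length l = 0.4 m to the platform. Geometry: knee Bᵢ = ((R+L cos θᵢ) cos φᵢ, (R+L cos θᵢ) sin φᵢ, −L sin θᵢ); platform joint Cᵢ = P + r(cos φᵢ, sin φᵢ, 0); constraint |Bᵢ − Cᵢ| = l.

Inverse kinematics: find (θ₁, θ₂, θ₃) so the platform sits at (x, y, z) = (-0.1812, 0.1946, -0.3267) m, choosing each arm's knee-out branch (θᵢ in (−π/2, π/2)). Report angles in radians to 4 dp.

rotate P by −φ1: (-0.1812, 0.1946, -0.3267)
  A cos θ + B sin θ = C:  0.2712·cos θ + -0.3267·sin θ = -0.2454
  θ1 = atan2(B,A) + arccos(C/0.4246) = 1.3090
rotate P by −φ2: (0.2591, 0.0596, -0.3267)
  e−x'=-0.1691;  (l²−L²−(e−x')²−y'²−z²)/2L = -0.0472
  √(A²+B²)=0.3679;  θ2 = -2.0485+1.6995 ≈ -0.3490
arm 3 (φ=240.0°): x'=-0.0779, y'=-0.2542
  A cos θ + B sin θ = C:  0.1679·cos θ + -0.3267·sin θ = -0.1989
  θ3 = atan2(B,A) + arccos(C/0.3673) = 1.0470

θ₁ = 1.3090, θ₂ = -0.3490, θ₃ = 1.0470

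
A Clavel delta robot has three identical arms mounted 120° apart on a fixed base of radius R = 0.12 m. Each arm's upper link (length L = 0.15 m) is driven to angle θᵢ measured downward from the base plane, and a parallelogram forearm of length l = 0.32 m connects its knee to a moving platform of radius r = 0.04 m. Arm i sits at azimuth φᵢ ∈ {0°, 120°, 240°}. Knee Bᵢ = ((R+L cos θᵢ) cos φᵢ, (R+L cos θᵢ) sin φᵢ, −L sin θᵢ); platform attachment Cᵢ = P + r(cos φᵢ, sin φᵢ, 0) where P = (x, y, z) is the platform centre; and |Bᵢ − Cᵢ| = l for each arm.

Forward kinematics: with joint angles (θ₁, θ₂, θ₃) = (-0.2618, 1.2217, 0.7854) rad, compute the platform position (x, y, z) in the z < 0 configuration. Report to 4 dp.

centre 1 = (0.2249·cos0.0°, 0.2249·sin0.0°, 0.0388) = (0.2249, 0.0000, 0.0388)
φ2=120.0°: virtual centre (-0.0657, 0.1137, -0.1410), radius l
centre 3 = (0.1861·cos240.0°, 0.1861·sin240.0°, -0.1061) = (-0.0930, -0.1611, -0.1061)
eliminate P² terms by subtracting sphere 1 from 2 and 3
linear system: -0.5811x+0.2274y = -0.0150−-0.3596z; -0.6358x+-0.3223y = -0.0062−-0.2898z
det = 0.3319;  x = 0.0188+-0.5477z,  y = -0.0178+0.1815z
sphere 1 gives Az²+Bz+C=0 with A=1.3329, B=0.1417, C=-0.0581;  B²−4AC=0.3298;  roots -0.2686, 0.1623;  negative root z = -0.2686
x = 0.1659, y = -0.0666

(0.1659, -0.0666, -0.2686)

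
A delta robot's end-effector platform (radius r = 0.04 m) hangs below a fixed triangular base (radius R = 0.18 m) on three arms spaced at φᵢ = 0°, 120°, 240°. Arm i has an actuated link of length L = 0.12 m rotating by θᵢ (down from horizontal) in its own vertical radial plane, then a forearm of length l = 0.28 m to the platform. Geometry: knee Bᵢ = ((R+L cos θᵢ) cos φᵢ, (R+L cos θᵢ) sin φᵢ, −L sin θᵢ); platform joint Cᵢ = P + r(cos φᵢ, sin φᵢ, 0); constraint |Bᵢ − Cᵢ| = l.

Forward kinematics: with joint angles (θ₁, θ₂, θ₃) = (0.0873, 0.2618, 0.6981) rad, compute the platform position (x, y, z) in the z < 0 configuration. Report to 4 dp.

(0.0248, 0.0262, -0.1609)

φ1=0.0°: virtual centre (0.2595, 0.0000, -0.0105), radius l
φ2=120.0°: virtual centre (-0.1280, 0.2216, -0.0311), radius l
arm 3 at φ=240.0°: ρ3 = 0.2319;  O3 = (-0.1160, -0.2009, -0.0771)
|O₂|²−|O₁|² = -0.0010;  |O₃|²−|O₁|² = -0.0077
linear system: -0.7750x+0.4433y = -0.0010−-0.0412z; -0.7510x+-0.4017y = -0.0077−-0.1333z
det = 0.6442;  x = 0.0060+-0.1174z,  y = 0.0081+-0.1124z
into |P−O₁|² = l²: 1.0264z² + 0.0787z + -0.0139 = 0;  Δ = 0.0633;  z = -0.1609 or 0.0843 → z<0 root = -0.1609
x = 0.0248, y = 0.0262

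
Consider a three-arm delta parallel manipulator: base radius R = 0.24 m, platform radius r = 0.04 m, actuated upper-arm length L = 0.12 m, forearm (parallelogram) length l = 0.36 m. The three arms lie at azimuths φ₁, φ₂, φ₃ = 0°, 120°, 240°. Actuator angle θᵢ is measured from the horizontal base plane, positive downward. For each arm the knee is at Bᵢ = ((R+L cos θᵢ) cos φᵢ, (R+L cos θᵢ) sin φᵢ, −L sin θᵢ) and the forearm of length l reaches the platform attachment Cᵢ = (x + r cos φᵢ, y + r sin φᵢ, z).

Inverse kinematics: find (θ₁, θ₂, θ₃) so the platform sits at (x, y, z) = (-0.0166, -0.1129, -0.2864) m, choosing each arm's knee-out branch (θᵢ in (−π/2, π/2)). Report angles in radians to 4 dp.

θ₁ = 0.9599, θ₂ = 1.3964, θ₃ = -0.0006

φ1=0.0° → target in arm frame (-0.0166, -0.1129)
  A cos θ + B sin θ = C:  0.2166·cos θ + -0.2864·sin θ = -0.1104
  γ=atan2(-0.2864,0.2166)=-0.9233;  ψ=arccos(-0.3073)=1.8832;  θ1=γ+ψ≈0.9599
rotate P by −φ2: (-0.0895, 0.0708, -0.2864)
  A=0.2895, B=-0.2864, C=(l²−L²−A²−y'²−z²)/(2L)=-0.2318
  √(A²+B²)=0.4072;  θ2 = -0.7801+2.1764 ≈ 1.3964
φ3=240.0° → target in arm frame (0.1061, 0.0421)
  A=0.0939, B=-0.2864, C=(l²−L²−A²−y'²−z²)/(2L)=0.0941
  γ=atan2(-0.2864,0.0939)=-1.2539;  ψ=arccos(0.3122)=1.2533;  θ3=γ+ψ≈-0.0006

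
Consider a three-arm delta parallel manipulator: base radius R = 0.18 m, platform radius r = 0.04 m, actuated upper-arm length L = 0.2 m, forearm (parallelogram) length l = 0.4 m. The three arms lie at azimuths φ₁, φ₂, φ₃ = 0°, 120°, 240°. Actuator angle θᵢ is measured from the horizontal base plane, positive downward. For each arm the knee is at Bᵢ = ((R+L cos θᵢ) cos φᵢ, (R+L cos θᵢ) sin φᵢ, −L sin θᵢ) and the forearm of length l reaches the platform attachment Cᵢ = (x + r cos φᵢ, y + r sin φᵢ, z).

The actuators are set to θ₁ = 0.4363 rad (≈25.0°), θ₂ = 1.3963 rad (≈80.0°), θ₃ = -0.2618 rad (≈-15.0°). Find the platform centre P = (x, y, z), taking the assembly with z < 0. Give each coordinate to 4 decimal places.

arm 1 at φ=0.0°: ρ1 = 0.3213;  S1 = (0.3213, 0.0000, -0.0845)
S2 = (0.1747·cos120.0°, 0.1747·sin120.0°, -0.1970) = (-0.0874, 0.1513, -0.1970)
arm 3 at φ=240.0°: ρ3 = 0.3332;  S3 = (-0.1666, -0.2885, 0.0518)
eliminate P² terms by subtracting sphere 1 from 2 and 3
linear system: -0.8173x+0.3026y = -0.0410−-0.2249z; -0.9757x+-0.5771y = 0.0033−0.2726z
det = 0.7669;  x = 0.0296+-0.0617z,  y = -0.0558+0.5766z
into |P−S₁|² = l²: 1.3362z² + 0.1407z + -0.0647 = 0;  Δ = 0.3654;  z = -0.2788 or 0.1735 → z<0 root = -0.2788
x = 0.0468, y = -0.2165

(0.0468, -0.2165, -0.2788)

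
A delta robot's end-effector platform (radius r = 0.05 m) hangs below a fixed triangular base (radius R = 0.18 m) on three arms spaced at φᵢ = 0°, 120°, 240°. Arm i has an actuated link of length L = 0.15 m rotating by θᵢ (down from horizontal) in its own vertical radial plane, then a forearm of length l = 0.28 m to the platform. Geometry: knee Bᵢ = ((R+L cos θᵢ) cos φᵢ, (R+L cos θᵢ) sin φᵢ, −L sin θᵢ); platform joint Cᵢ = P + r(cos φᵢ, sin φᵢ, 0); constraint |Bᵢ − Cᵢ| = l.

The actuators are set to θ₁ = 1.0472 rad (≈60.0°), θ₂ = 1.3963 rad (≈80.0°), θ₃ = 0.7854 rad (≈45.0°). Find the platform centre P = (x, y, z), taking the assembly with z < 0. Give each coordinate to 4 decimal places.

(0.0088, -0.0705, -0.3168)

φ1=0.0°: virtual centre (0.2050, 0.0000, -0.1299), radius l
φ2=120.0°: virtual centre (-0.0780, 0.1351, -0.1477), radius l
φ3=240.0°: virtual centre (-0.1180, -0.2044, -0.1061), radius l
subtract pairs → two planes through P
plane₁₂: -0.5660x+0.2703y+-0.0356z = -0.0127
Cramer: x(z) = 0.0074-0.0042z;  y(z) = -0.0315+0.1232z
sphere 1 gives Az²+Bz+C=0 with A=1.0152, B=0.2537, C=-0.0215;  B²−4AC=0.1517;  roots -0.3168, 0.0669;  negative root z = -0.3168
x = 0.0088, y = -0.0705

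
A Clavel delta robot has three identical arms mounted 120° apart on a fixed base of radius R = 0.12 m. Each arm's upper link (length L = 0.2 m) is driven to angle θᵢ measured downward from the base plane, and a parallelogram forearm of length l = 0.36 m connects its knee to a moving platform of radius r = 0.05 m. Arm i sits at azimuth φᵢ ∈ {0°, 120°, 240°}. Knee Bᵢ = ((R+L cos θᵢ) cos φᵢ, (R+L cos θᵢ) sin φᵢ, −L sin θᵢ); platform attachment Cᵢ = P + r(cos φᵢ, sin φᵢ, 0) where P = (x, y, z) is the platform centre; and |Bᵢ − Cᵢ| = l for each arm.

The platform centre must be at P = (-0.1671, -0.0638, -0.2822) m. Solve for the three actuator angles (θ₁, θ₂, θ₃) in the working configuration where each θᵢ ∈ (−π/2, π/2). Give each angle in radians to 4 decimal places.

θ₁ = 1.0471, θ₂ = 0.3494, θ₃ = -0.1746

rotate P by −φ1: (-0.1671, -0.0638, -0.2822)
  A=0.2371, B=-0.2822, C=(l²−L²−A²−y'²−z²)/(2L)=-0.1258
  γ=atan2(-0.2822,0.2371)=-0.8720;  ψ=arccos(-0.3413)=1.9191;  θ1=γ+ψ≈1.0471
φ2=120.0° → target in arm frame (0.0283, 0.1766)
  A cos θ + B sin θ = C:  0.0417·cos θ + -0.2822·sin θ = -0.0574
  √(A²+B²)=0.2853;  θ2 = -1.4241+1.7735 ≈ 0.3494
rotate P by −φ3: (0.1388, -0.1128, -0.2822)
  e−x'=-0.0688;  (l²−L²−(e−x')²−y'²−z²)/2L = -0.0187
  θ3 = atan2(B,A) + arccos(C/0.2905) = -0.1746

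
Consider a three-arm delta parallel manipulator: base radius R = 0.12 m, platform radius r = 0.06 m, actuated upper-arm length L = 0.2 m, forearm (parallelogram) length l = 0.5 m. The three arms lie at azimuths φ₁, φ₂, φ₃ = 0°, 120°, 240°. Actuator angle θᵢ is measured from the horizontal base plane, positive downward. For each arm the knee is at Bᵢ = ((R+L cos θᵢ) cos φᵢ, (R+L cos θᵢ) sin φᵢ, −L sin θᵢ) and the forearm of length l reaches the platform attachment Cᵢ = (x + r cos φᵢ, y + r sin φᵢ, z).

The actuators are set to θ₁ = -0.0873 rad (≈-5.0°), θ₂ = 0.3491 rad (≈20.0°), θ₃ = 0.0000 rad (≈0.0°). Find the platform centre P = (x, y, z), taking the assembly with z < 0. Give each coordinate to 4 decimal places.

φ1=0.0°: virtual centre (0.2592, 0.0000, 0.0174), radius l
φ2=120.0°: virtual centre (-0.1240, 0.2147, -0.0684), radius l
arm 3 at φ=240.0°: (R−r)+L cos θ3 = 0.2600;  centre 3 = (-0.1300, -0.2252, 0.0000)
subtract pairs → two planes through P
plane₁₂: -0.7664x+0.4294y+-0.1717z = -0.0014
Cramer: x(z) = 0.0008-0.1358z;  y(z) = -0.0017+0.1574z
into |P−centre ₁|² = l²: 1.0432z² + 0.0348z + -0.1829 = 0;  Δ = 0.7645;  z = -0.4358 or 0.4024 → z<0 root = -0.4358
x = 0.0600, y = -0.0702

(0.0600, -0.0702, -0.4358)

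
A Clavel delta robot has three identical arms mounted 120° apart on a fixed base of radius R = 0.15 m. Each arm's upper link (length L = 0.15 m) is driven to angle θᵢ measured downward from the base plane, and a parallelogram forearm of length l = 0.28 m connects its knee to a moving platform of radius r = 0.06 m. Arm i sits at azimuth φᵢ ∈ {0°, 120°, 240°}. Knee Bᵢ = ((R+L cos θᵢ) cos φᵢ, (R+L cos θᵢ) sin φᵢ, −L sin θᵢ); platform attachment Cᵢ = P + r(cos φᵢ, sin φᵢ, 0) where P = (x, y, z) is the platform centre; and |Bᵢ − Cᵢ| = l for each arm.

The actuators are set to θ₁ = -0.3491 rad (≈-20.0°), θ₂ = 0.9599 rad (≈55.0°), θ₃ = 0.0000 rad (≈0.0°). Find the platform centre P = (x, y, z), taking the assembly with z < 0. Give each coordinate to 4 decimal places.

(0.0672, -0.0773, -0.1622)

φ1=0.0°: virtual centre (0.2310, 0.0000, 0.0513), radius l
arm 2 at φ=120.0°: ρ2 = 0.1760;  S2 = (-0.0880, 0.1525, -0.1229)
arm 3 at φ=240.0°: ρ3 = 0.2400;  S3 = (-0.1200, -0.2078, 0.0000)
eliminate P² terms by subtracting sphere 1 from 2 and 3
linear system: -0.6379x+0.3049y = -0.0099−-0.3484z; -0.7019x+-0.4157y = 0.0016−-0.1026z
det = 0.4792;  x = 0.0075+-0.3675z,  y = -0.0166+0.3736z
sphere 1 gives Az²+Bz+C=0 with A=1.2746, B=0.0491, C=-0.0256;  B²−4AC=0.1328;  roots -0.1622, 0.1237;  negative root z = -0.1622
x = 0.0672, y = -0.0773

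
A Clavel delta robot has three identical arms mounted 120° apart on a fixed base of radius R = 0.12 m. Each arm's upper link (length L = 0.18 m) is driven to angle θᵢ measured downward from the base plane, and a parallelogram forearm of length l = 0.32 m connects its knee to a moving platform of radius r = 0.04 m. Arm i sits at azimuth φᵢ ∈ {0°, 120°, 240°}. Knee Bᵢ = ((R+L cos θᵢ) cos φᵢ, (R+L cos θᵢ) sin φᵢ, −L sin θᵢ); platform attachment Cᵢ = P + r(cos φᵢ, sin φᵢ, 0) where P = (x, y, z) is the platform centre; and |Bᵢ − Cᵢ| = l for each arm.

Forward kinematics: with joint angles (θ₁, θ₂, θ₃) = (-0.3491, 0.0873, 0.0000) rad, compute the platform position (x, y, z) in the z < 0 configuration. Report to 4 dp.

(0.0290, -0.0061, -0.1706)

S1 = (0.2491·cos0.0°, 0.2491·sin0.0°, 0.0616) = (0.2491, 0.0000, 0.0616)
φ2=120.0°: virtual centre (-0.1297, 0.2246, -0.0157), radius l
arm 3 at φ=240.0°: (R−r)+L cos θ3 = 0.2600;  S3 = (-0.1300, -0.2252, 0.0000)
eliminate P² terms by subtracting sphere 1 from 2 and 3
[-0.7576 0.4491 -0.1545]·P = 0.0016;  [-0.7583 -0.4503 -0.1231]·P = 0.0017
det = 0.6818;  x = -0.0022+-0.1832z,  y = -0.0001+0.0350z
into |P−S₁|² = l²: 1.0348z² + -0.0310z + -0.0354 = 0;  Δ = 0.1476;  z = -0.1706 or 0.2006 → z<0 root = -0.1706
x = 0.0290, y = -0.0061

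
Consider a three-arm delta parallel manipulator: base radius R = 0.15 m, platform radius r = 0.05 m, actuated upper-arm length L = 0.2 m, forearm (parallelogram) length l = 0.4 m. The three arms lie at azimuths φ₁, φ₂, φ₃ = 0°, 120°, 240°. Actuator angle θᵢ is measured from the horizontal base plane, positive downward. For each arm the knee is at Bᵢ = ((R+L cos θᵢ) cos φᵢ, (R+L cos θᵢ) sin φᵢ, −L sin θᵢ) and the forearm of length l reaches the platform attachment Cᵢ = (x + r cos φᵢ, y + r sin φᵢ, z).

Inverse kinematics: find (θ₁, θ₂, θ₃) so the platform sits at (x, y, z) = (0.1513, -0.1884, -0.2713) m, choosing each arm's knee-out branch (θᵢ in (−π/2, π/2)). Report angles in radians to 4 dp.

θ₁ = -0.2618, θ₂ = 1.3090, θ₃ = 0.0873

φ1=0.0° → target in arm frame (0.1513, -0.1884)
  A=-0.0513, B=-0.2713, C=(l²−L²−A²−y'²−z²)/(2L)=0.0207
  γ=atan2(-0.2713,-0.0513)=-1.7577;  ψ=arccos(0.0749)=1.4958;  θ1=γ+ψ≈-0.2618
rotate P by −φ2: (-0.2388, -0.0368, -0.2713)
  e−x'=0.3388;  (l²−L²−(e−x')²−y'²−z²)/2L = -0.1744
  √(A²+B²)=0.4340;  θ2 = -0.6752+1.9842 ≈ 1.3090
rotate P by −φ3: (0.0875, 0.2252, -0.2713)
  A cos θ + B sin θ = C:  0.0125·cos θ + -0.2713·sin θ = -0.0112
  γ=atan2(-0.2713,0.0125)=-1.5248;  ψ=arccos(-0.0413)=1.6121;  θ3=γ+ψ≈0.0873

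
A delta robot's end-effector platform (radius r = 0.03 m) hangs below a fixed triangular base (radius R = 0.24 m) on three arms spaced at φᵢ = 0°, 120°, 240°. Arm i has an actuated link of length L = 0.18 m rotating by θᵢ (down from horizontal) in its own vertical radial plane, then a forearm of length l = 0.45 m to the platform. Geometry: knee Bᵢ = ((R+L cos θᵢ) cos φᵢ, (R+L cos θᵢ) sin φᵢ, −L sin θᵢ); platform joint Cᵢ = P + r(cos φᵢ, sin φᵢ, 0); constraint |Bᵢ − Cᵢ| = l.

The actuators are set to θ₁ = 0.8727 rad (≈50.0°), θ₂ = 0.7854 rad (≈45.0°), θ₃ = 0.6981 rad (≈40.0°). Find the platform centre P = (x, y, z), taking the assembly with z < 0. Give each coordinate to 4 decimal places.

(-0.0210, -0.0119, -0.4245)

S1 = (0.3257·cos0.0°, 0.3257·sin0.0°, -0.1379) = (0.3257, 0.0000, -0.1379)
S2 = (0.3373·cos120.0°, 0.3373·sin120.0°, -0.1273) = (-0.1686, 0.2921, -0.1273)
arm 3 at φ=240.0°: ρ3 = 0.3479;  S3 = (-0.1739, -0.3013, -0.1157)
eliminate P² terms by subtracting sphere 1 from 2 and 3
plane₁₂: -0.9887x+0.5842y+0.0212z = 0.0049
Cramer: x(z) = -0.0071+0.0328z;  y(z) = -0.0037+0.0192z
into |P−S₁|² = l²: 1.0014z² + 0.2538z + -0.0727 = 0;  Δ = 0.3557;  z = -0.4245 or 0.1711 → z<0 root = -0.4245
x = -0.0210, y = -0.0119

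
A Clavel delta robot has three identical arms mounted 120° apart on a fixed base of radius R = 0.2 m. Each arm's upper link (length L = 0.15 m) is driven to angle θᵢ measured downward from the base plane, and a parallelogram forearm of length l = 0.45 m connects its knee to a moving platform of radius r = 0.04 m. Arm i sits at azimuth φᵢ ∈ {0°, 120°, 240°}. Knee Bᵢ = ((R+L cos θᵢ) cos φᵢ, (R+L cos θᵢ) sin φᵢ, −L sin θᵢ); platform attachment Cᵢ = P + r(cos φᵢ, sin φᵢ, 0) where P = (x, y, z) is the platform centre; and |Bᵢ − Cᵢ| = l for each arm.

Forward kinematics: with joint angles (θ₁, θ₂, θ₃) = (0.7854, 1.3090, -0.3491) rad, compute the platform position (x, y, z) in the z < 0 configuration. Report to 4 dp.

(-0.0274, -0.2059, -0.3781)

arm 1 at φ=0.0°: ρ1 = 0.2661;  S1 = (0.2661, 0.0000, -0.1061)
φ2=120.0°: virtual centre (-0.0994, 0.1722, -0.1449), radius l
φ3=240.0°: virtual centre (-0.1505, -0.2606, 0.0513), radius l
|S₂|²−|S₁|² = -0.0215;  |S₃|²−|S₁|² = 0.0112
linear system: -0.7310x+0.3444y = -0.0215−-0.0776z; -0.8331x+-0.5213y = 0.0112−0.3147z
Cramer: x(z) = 0.0110+0.1017z;  y(z) = -0.0391+0.4413z
quadratic in z: (1.2051)z²+(0.1258)z+(-0.1247)=0, √Δ=0.7854 → z ∈ {-0.3781, 0.2737}; z = -0.3781 (taking z<0)
x = -0.0274, y = -0.2059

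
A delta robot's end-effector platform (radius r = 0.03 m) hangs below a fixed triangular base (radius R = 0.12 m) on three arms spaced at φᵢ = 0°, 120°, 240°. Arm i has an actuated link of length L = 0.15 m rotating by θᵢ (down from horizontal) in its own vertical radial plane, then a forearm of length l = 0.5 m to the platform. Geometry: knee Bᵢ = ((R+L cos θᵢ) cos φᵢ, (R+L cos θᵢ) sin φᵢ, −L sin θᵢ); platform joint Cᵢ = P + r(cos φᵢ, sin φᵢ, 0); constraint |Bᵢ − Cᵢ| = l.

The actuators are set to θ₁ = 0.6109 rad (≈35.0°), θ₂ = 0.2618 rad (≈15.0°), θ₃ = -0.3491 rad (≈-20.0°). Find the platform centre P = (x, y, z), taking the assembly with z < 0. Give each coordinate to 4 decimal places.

(-0.1287, -0.0976, -0.4379)

centre 1 = (0.2129·cos0.0°, 0.2129·sin0.0°, -0.0860) = (0.2129, 0.0000, -0.0860)
arm 2 at φ=120.0°: ρ2 = 0.2349;  centre 2 = (-0.1174, 0.2034, -0.0388)
arm 3 at φ=240.0°: ρ3 = 0.2310;  centre 3 = (-0.1155, -0.2000, 0.0513)
eliminate P² terms by subtracting sphere 1 from 2 and 3
plane₁₂: -0.6606x+0.4068y+0.0944z = 0.0040
det = 0.5314;  x = -0.0055+0.2814z,  y = 0.0009+0.2248z
quadratic in z: (1.1297)z²+(0.0496)z+(-0.1949)=0, √Δ=0.9398 → z ∈ {-0.4379, 0.3940}; z = -0.4379 (taking z<0)
x = -0.1287, y = -0.0976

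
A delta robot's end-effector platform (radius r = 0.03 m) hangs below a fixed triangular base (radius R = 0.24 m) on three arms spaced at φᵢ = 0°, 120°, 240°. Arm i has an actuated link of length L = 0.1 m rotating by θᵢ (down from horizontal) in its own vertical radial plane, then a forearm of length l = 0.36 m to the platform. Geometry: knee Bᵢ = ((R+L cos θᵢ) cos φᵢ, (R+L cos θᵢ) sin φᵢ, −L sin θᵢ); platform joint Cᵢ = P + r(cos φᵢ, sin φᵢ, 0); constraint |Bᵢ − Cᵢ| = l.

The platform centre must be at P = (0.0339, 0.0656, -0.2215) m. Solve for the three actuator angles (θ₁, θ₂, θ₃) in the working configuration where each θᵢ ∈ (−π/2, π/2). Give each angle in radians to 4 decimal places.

θ₁ = -0.0001, θ₂ = -0.0865, θ₃ = 1.0473

rotate P by −φ1: (0.0339, 0.0656, -0.2215)
  A cos θ + B sin θ = C:  0.1761·cos θ + -0.2215·sin θ = 0.1761
  θ1 = atan2(B,A) + arccos(C/0.2830) = -0.0001
arm 2 (φ=120.0°): x'=0.0399, y'=-0.0622
  e−x'=0.1701;  (l²−L²−(e−x')²−y'²−z²)/2L = 0.1886
  √(A²+B²)=0.2793;  θ2 = -0.9158+0.8293 ≈ -0.0865
arm 3 (φ=240.0°): x'=-0.0738, y'=-0.0034
  A cos θ + B sin θ = C:  0.2838·cos θ + -0.2215·sin θ = -0.0500
  √(A²+B²)=0.3600;  θ3 = -0.6628+1.7101 ≈ 1.0473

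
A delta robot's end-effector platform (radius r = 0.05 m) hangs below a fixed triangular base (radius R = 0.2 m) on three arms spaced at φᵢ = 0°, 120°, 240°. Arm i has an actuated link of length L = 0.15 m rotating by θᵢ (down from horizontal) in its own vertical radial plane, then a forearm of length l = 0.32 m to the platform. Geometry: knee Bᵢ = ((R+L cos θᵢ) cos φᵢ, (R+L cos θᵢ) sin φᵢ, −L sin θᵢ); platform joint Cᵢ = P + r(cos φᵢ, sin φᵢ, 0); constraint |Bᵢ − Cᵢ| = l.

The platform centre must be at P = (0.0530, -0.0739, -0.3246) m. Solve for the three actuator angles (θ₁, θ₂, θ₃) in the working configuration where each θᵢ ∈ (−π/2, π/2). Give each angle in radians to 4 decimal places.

θ₁ = 0.6985, θ₂ = 1.3964, θ₃ = 0.7853

rotate P by −φ1: (0.0530, -0.0739, -0.3246)
  A cos θ + B sin θ = C:  0.0970·cos θ + -0.3246·sin θ = -0.1345
  γ=atan2(-0.3246,0.0970)=-1.2804;  ψ=arccos(-0.3969)=1.9789;  θ1=γ+ψ≈0.6985
rotate P by −φ2: (-0.0905, -0.0089, -0.3246)
  A cos θ + B sin θ = C:  0.2405·cos θ + -0.3246·sin θ = -0.2780
  θ2 = atan2(B,A) + arccos(C/0.4040) = 1.3964
arm 3 (φ=240.0°): x'=0.0375, y'=0.0828
  A=0.1125, B=-0.3246, C=(l²−L²−A²−y'²−z²)/(2L)=-0.1500
  θ3 = atan2(B,A) + arccos(C/0.3435) = 0.7853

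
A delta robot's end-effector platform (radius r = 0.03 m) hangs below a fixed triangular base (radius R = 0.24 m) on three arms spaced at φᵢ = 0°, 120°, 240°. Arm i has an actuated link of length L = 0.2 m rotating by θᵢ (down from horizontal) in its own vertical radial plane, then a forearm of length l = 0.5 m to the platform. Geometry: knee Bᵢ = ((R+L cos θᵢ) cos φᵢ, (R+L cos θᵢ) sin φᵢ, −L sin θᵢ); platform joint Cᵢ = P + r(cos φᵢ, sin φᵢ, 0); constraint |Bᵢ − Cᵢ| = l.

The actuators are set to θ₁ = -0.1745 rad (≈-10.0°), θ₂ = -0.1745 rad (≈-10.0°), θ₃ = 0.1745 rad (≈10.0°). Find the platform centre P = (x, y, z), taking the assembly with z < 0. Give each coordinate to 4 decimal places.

φ1=0.0°: virtual centre (0.4070, 0.0000, 0.0347), radius l
φ2=120.0°: virtual centre (-0.2035, 0.3524, 0.0347), radius l
arm 3 at φ=240.0°: e+L cos θ3 = 0.4070;  S3 = (-0.2035, -0.3524, -0.0347)
subtract pairs → two planes through P
plane₁₂: -1.2209x+0.7049y+0.0000z = 0.0000
Cramer: x(z) = 0.0000-0.0569z;  y(z) = 0.0000-0.0985z
quadratic in z: (1.0129)z²+(-0.0231)z+(-0.0832)=0, √Δ=0.5810 → z ∈ {-0.2754, 0.2982}; z = -0.2754 (taking z<0)
x = 0.0157, y = 0.0271

(0.0157, 0.0271, -0.2754)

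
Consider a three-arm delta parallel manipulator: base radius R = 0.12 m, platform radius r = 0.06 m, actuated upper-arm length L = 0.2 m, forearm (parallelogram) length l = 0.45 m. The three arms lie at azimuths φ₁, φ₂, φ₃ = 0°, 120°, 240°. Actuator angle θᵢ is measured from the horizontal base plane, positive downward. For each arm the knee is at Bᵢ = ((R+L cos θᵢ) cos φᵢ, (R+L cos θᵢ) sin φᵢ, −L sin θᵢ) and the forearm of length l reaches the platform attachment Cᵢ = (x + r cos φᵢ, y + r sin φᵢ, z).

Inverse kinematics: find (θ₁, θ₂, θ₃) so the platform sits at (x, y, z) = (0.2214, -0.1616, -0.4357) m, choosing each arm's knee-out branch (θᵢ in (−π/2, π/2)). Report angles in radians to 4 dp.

θ₁ = 0.0872, θ₂ = 1.3088, θ₃ = 0.6978

φ1=0.0° → target in arm frame (0.2214, -0.1616)
  A cos θ + B sin θ = C:  -0.1614·cos θ + -0.4357·sin θ = -0.1987
  γ=atan2(-0.4357,-0.1614)=-1.9256;  ψ=arccos(-0.4278)=2.0128;  θ1=γ+ψ≈0.0872
arm 2 (φ=120.0°): x'=-0.2506, y'=-0.1109
  A=0.3106, B=-0.4357, C=(l²−L²−A²−y'²−z²)/(2L)=-0.3404
  √(A²+B²)=0.5351;  θ2 = -0.9514+2.2602 ≈ 1.3088
rotate P by −φ3: (0.0292, 0.2725, -0.4357)
  A=0.0308, B=-0.4357, C=(l²−L²−A²−y'²−z²)/(2L)=-0.2564
  θ3 = atan2(B,A) + arccos(C/0.4368) = 0.6978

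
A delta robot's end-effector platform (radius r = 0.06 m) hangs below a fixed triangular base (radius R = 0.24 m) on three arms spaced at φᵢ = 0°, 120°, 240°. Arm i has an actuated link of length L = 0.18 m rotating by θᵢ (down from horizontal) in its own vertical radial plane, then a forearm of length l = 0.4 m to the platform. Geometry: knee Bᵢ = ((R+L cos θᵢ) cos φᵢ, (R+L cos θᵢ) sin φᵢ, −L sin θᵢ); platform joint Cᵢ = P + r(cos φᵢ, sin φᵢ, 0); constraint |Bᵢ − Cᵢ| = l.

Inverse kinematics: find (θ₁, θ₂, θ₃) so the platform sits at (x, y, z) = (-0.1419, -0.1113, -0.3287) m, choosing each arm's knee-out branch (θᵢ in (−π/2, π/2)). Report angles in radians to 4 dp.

θ₁ = 1.3966, θ₂ = 0.9600, θ₃ = -0.0874

rotate P by −φ1: (-0.1419, -0.1113, -0.3287)
  e−x'=0.3219;  (l²−L²−(e−x')²−y'²−z²)/2L = -0.2679
  √(A²+B²)=0.4601;  θ1 = -0.7958+2.1924 ≈ 1.3966
arm 2 (φ=120.0°): x'=-0.0254, y'=0.1785
  A cos θ + B sin θ = C:  0.2054·cos θ + -0.3287·sin θ = -0.1515
  θ2 = atan2(B,A) + arccos(C/0.3876) = 0.9600
arm 3 (φ=240.0°): x'=0.1673, y'=-0.0672
  A=0.0127, B=-0.3287, C=(l²−L²−A²−y'²−z²)/(2L)=0.0413
  √(A²+B²)=0.3289;  θ3 = -1.5323+1.4449 ≈ -0.0874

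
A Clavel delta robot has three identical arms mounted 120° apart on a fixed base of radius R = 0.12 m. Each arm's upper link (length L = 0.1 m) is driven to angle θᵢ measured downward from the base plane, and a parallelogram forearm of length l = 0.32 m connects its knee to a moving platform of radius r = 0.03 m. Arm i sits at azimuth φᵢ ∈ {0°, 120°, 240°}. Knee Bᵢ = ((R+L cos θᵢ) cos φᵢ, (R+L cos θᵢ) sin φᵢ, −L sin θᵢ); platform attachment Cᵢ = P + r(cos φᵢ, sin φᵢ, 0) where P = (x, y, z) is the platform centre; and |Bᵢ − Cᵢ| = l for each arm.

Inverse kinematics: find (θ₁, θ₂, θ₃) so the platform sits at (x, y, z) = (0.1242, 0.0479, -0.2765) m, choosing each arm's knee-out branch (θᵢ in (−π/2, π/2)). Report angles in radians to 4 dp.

φ1=0.0° → target in arm frame (0.1242, 0.0479)
  e−x'=-0.0342;  (l²−L²−(e−x')²−y'²−z²)/2L = 0.0624
  √(A²+B²)=0.2786;  θ1 = -1.6939+1.3448 ≈ -0.3490
rotate P by −φ2: (-0.0206, -0.1315, -0.2765)
  e−x'=0.1106;  (l²−L²−(e−x')²−y'²−z²)/2L = -0.0679
  √(A²+B²)=0.2978;  θ2 = -1.1902+1.8009 ≈ 0.6106
φ3=240.0° → target in arm frame (-0.1036, 0.0836)
  e−x'=0.1936;  (l²−L²−(e−x')²−y'²−z²)/2L = -0.1426
  γ=atan2(-0.2765,0.1936)=-0.9600;  ψ=arccos(-0.4224)=2.0069;  θ3=γ+ψ≈1.0469

θ₁ = -0.3490, θ₂ = 0.6106, θ₃ = 1.0469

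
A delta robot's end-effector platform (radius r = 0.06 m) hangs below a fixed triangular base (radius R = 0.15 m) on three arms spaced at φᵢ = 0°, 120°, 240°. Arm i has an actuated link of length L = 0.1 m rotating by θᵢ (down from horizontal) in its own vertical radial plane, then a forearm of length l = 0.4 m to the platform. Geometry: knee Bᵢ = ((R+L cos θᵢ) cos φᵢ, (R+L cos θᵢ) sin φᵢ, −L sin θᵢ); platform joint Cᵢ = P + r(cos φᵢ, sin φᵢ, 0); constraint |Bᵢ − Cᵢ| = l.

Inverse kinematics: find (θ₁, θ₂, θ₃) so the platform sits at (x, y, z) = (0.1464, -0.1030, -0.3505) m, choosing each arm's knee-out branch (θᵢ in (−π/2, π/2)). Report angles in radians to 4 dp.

arm 1 (φ=0.0°): x'=0.1464, y'=-0.1030
  e−x'=-0.0564;  (l²−L²−(e−x')²−y'²−z²)/2L = 0.0668
  γ=atan2(-0.3505,-0.0564)=-1.7303;  ψ=arccos(0.1882)=1.3815;  θ1=γ+ψ≈-0.3488
arm 2 (φ=120.0°): x'=-0.1624, y'=-0.0753
  A cos θ + B sin θ = C:  0.2524·cos θ + -0.3505·sin θ = -0.2111
  γ=atan2(-0.3505,0.2524)=-0.9467;  ψ=arccos(-0.4888)=2.0815;  θ2=γ+ψ≈1.1348
rotate P by −φ3: (0.0160, 0.1783, -0.3505)
  A=0.0740, B=-0.3505, C=(l²−L²−A²−y'²−z²)/(2L)=-0.0506
  √(A²+B²)=0.3582;  θ3 = -1.3627+1.7124 ≈ 0.3497

θ₁ = -0.3488, θ₂ = 1.1348, θ₃ = 0.3497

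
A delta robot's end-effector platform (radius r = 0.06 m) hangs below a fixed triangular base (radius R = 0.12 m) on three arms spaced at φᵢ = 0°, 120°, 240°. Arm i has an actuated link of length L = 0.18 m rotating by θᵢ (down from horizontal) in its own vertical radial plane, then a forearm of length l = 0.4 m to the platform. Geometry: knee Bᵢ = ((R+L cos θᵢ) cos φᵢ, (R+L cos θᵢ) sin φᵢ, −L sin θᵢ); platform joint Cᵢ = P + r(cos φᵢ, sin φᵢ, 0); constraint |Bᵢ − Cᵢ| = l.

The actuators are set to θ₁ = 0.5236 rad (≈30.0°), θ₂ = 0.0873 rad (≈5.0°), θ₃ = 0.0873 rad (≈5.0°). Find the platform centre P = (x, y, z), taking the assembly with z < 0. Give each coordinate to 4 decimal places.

arm 1 at φ=0.0°: e+L cos θ1 = 0.2159;  S1 = (0.2159, 0.0000, -0.0900)
arm 2 at φ=120.0°: e+L cos θ2 = 0.2393;  S2 = (-0.1197, 0.2073, -0.0157)
S3 = (0.2393·cos240.0°, 0.2393·sin240.0°, -0.0157) = (-0.1197, -0.2073, -0.0157)
|S₂|²−|S₁|² = 0.0028;  |S₃|²−|S₁|² = 0.0028
plane₁₂: -0.6711x+0.4145y+0.1486z = 0.0028
Cramer: x(z) = -0.0042+0.2215z;  y(z) = 0.0000-0.0000z
sphere 1 gives Az²+Bz+C=0 with A=1.0490, B=0.0825, C=-0.1035;  B²−4AC=0.4410;  roots -0.3558, 0.2772;  negative root z = -0.3558
x = -0.0830, y = 0.0000

(-0.0830, 0.0000, -0.3558)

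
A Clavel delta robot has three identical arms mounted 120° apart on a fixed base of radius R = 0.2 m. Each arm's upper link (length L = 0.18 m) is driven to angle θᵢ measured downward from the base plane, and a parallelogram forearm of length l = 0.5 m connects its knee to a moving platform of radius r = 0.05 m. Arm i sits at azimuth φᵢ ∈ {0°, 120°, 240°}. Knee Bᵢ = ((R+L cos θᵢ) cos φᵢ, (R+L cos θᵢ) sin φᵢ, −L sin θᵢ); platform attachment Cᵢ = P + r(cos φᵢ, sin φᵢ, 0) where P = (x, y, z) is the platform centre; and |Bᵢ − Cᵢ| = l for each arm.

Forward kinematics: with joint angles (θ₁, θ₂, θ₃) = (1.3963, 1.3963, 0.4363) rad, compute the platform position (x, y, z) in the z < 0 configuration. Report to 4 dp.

(-0.0947, -0.1641, -0.5605)

O1 = (0.1813·cos0.0°, 0.1813·sin0.0°, -0.1773) = (0.1813, 0.0000, -0.1773)
arm 2 at φ=120.0°: e+L cos θ2 = 0.1813;  O2 = (-0.0906, 0.1570, -0.1773)
arm 3 at φ=240.0°: e+L cos θ3 = 0.3131;  O3 = (-0.1566, -0.2712, -0.0761)
eliminate P² terms by subtracting sphere 1 from 2 and 3
plane₁₂: -0.5438x+0.3139y+0.0000z = 0.0000
det = 0.5070;  x = -0.0245+0.1253z,  y = -0.0424+0.2171z
sphere 1 gives Az²+Bz+C=0 with A=1.0628, B=0.2845, C=-0.1744;  B²−4AC=0.8226;  roots -0.5605, 0.2928;  negative root z = -0.5605
x = -0.0947, y = -0.1641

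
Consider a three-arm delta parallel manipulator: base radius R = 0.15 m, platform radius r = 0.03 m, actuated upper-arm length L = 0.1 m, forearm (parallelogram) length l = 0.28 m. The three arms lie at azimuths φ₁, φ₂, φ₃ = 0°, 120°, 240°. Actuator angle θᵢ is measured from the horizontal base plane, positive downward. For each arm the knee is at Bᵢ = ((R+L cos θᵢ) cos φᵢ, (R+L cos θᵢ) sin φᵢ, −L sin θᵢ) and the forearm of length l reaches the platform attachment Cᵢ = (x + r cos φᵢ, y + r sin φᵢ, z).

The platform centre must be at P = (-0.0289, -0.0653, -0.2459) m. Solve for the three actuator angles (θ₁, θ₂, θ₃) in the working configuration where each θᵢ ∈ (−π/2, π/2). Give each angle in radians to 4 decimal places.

θ₁ = 0.8721, θ₂ = 0.9596, θ₃ = 0.0873

rotate P by −φ1: (-0.0289, -0.0653, -0.2459)
  A cos θ + B sin θ = C:  0.1489·cos θ + -0.2459·sin θ = -0.0925
  γ=atan2(-0.2459,0.1489)=-1.0263;  ψ=arccos(-0.3218)=1.8984;  θ1=γ+ψ≈0.8721
φ2=120.0° → target in arm frame (-0.0421, 0.0577)
  e−x'=0.1621;  (l²−L²−(e−x')²−y'²−z²)/2L = -0.1084
  θ2 = atan2(B,A) + arccos(C/0.2945) = 0.9596
rotate P by −φ3: (0.0710, 0.0076, -0.2459)
  A=0.0490, B=-0.2459, C=(l²−L²−A²−y'²−z²)/(2L)=0.0274
  γ=atan2(-0.2459,0.0490)=-1.3741;  ψ=arccos(0.1092)=1.4614;  θ3=γ+ψ≈0.0873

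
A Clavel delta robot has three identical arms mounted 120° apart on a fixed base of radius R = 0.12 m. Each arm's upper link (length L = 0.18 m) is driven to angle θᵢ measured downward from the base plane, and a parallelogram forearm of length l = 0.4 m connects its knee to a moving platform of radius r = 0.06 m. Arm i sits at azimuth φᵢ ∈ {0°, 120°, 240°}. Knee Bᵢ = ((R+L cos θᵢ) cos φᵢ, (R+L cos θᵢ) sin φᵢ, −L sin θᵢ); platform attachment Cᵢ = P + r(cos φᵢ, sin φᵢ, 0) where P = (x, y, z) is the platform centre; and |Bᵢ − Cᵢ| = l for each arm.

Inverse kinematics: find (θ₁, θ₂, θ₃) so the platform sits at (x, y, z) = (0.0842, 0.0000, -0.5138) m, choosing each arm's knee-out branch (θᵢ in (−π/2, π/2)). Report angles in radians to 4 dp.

θ₁ = 0.7856, θ₂ = 1.1347, θ₃ = 1.1347

arm 1 (φ=0.0°): x'=0.0842, y'=0.0000
  e−x'=-0.0242;  (l²−L²−(e−x')²−y'²−z²)/2L = -0.3805
  √(A²+B²)=0.5144;  θ1 = -1.6179+2.4034 ≈ 0.7856
arm 2 (φ=120.0°): x'=-0.0421, y'=-0.0729
  A cos θ + B sin θ = C:  0.1021·cos θ + -0.5138·sin θ = -0.4226
  √(A²+B²)=0.5238;  θ2 = -1.3746+2.5094 ≈ 1.1347
φ3=240.0° → target in arm frame (-0.0421, 0.0729)
  A cos θ + B sin θ = C:  0.1021·cos θ + -0.5138·sin θ = -0.4226
  θ3 = atan2(B,A) + arccos(C/0.5238) = 1.1347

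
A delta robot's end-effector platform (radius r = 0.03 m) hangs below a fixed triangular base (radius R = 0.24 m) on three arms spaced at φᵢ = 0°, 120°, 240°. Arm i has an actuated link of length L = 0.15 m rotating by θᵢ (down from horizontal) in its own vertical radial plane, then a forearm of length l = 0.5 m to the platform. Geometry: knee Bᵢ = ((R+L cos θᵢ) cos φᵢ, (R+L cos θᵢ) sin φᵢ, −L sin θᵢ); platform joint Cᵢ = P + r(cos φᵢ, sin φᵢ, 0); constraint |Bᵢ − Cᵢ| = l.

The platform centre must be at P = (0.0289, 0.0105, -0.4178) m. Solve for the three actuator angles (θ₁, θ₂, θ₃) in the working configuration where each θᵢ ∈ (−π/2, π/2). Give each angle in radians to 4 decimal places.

arm 1 (φ=0.0°): x'=0.0289, y'=0.0105
  A cos θ + B sin θ = C:  0.1811·cos θ + -0.4178·sin θ = 0.0668
  √(A²+B²)=0.4554;  θ1 = -1.1618+1.4236 ≈ 0.2618
rotate P by −φ2: (-0.0054, -0.0303, -0.4178)
  A=0.2154, B=-0.4178, C=(l²−L²−A²−y'²−z²)/(2L)=0.0188
  θ2 = atan2(B,A) + arccos(C/0.4700) = 0.4359
φ3=240.0° → target in arm frame (-0.0235, 0.0198)
  A cos θ + B sin θ = C:  0.2335·cos θ + -0.4178·sin θ = -0.0066
  γ=atan2(-0.4178,0.2335)=-1.0611;  ψ=arccos(-0.0139)=1.5847;  θ3=γ+ψ≈0.5236

θ₁ = 0.2618, θ₂ = 0.4359, θ₃ = 0.5236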